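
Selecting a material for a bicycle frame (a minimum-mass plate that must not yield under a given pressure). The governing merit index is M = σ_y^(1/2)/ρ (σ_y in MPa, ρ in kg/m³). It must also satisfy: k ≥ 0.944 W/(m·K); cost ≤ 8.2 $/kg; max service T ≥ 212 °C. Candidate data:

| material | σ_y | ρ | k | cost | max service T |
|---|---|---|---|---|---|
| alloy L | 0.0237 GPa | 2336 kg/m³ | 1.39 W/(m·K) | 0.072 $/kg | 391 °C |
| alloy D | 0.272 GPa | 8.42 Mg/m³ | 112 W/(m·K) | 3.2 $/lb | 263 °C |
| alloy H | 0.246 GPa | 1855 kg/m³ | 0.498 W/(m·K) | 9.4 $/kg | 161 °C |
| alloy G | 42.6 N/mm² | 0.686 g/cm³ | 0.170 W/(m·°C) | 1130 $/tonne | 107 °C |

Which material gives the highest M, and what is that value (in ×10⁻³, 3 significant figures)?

alloy L, M = 2.08×10⁻³

Screen on constraints: k ≥ 0.944 W/(m·K); cost ≤ 8.2 $/kg; max service T ≥ 212 °C. Survivors: alloy L, alloy D.
After converting to SI:
  alloy L: σ_y = 23.70 MPa, ρ = 2336 kg/m³
  alloy D: σ_y = 272.0 MPa, ρ = 8420 kg/m³
  alloy L: M = 2.08×10⁻³
  alloy D: M = 1.96×10⁻³
Alloy L ranks first.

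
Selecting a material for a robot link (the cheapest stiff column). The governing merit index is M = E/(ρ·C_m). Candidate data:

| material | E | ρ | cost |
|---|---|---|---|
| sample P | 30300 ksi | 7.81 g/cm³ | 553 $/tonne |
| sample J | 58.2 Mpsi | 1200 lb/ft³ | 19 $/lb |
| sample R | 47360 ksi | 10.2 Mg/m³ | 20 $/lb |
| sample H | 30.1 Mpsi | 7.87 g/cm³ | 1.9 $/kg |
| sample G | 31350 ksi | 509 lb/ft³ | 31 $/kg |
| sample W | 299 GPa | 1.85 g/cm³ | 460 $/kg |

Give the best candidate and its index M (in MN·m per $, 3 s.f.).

sample P, M = 48.4 MN·m per $

In SI units:
  sample P: E = 208.9 GPa, ρ = 7810 kg/m³, cost = 0.5530 $/kg
  sample J: E = 401.3 GPa, ρ = 19220 kg/m³, cost = 41.89 $/kg
  sample R: E = 326.5 GPa, ρ = 10200 kg/m³, cost = 44.09 $/kg
  sample H: E = 207.5 GPa, ρ = 7870 kg/m³, cost = 1.900 $/kg
  sample G: E = 216.2 GPa, ρ = 8153 kg/m³, cost = 31.00 $/kg
  sample W: E = 299.0 GPa, ρ = 1850 kg/m³, cost = 460.0 $/kg
  sample P: M = 48.4 MN·m per $
  sample H: M = 13.9 MN·m per $
  sample G: M = 0.855 MN·m per $
  sample R: M = 0.726 MN·m per $
  sample J: M = 0.498 MN·m per $
  sample W: M = 0.351 MN·m per $
Highest index: sample P.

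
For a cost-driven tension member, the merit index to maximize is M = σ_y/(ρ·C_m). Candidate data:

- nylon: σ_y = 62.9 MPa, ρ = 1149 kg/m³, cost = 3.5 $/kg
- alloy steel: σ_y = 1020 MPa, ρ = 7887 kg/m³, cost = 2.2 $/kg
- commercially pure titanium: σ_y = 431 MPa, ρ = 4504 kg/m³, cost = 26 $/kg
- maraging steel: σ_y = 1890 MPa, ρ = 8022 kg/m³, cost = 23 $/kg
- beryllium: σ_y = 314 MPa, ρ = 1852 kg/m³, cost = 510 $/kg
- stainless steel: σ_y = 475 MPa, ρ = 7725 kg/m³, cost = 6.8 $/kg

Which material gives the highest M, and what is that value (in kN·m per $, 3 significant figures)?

Evaluate M for each candidate:
  alloy steel: M = 58.8 kN·m per $
  nylon: M = 15.6 kN·m per $
  maraging steel: M = 10.2 kN·m per $
  stainless steel: M = 9.04 kN·m per $
  commercially pure titanium: M = 3.68 kN·m per $
  beryllium: M = 0.332 kN·m per $
The maximum is for alloy steel.

alloy steel, M = 58.8 kN·m per $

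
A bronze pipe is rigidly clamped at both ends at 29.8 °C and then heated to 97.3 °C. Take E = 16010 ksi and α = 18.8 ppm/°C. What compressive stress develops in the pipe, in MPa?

E = 16010 ksi = 110.4 GPa.
ΔT = 67.50 K. Constrained thermal stress σ = E·α·ΔT = 110.4×10³ MPa × 18.8×10⁻⁶ × 67.50 = 140 MPa (compressive).

140 MPa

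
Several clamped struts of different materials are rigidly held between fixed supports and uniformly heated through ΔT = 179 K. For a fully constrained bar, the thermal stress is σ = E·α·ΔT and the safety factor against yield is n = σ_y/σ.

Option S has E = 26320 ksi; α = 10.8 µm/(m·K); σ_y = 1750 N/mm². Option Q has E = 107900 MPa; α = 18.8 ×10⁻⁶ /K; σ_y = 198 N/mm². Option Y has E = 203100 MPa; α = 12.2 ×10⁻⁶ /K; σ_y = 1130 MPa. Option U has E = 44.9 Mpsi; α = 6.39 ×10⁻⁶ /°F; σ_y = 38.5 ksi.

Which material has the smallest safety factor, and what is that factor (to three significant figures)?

With everything in SI (GPa, ×10⁻⁶/K, MPa):
  option S: E = 181.5, α = 10.8, σ_y = 1750 → σ = 351 MPa, n = 4.99
  option Q: E = 107.9, α = 18.8, σ_y = 198.0 → σ = 363 MPa, n = 0.545
  option Y: E = 203.1, α = 12.2, σ_y = 1130 → σ = 444 MPa, n = 2.55
  option U: E = 309.6, α = 11.5, σ_y = 265.4 → σ = 637 MPa, n = 0.416
Option U has the lowest safety factor, n = 0.416.

option U, n = 0.416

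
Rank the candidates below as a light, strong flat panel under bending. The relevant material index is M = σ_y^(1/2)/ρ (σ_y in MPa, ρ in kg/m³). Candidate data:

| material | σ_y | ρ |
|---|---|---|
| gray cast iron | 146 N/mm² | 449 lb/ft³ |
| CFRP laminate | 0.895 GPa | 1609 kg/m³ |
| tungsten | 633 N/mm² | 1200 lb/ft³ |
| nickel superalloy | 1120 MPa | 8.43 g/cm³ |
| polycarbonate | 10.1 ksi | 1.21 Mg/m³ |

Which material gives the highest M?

CFRP laminate

Putting every candidate on a common basis:
  gray cast iron: σ_y = 146.0 MPa, ρ = 7192 kg/m³
  CFRP laminate: σ_y = 895.0 MPa, ρ = 1609 kg/m³
  tungsten: σ_y = 633.0 MPa, ρ = 19220 kg/m³
  nickel superalloy: σ_y = 1120 MPa, ρ = 8430 kg/m³
  polycarbonate: σ_y = 69.64 MPa, ρ = 1210 kg/m³
  CFRP laminate: M = 18.6×10⁻³
  polycarbonate: M = 6.90×10⁻³
  nickel superalloy: M = 3.97×10⁻³
  gray cast iron: M = 1.68×10⁻³
  tungsten: M = 1.31×10⁻³
CFRP laminate ranks first.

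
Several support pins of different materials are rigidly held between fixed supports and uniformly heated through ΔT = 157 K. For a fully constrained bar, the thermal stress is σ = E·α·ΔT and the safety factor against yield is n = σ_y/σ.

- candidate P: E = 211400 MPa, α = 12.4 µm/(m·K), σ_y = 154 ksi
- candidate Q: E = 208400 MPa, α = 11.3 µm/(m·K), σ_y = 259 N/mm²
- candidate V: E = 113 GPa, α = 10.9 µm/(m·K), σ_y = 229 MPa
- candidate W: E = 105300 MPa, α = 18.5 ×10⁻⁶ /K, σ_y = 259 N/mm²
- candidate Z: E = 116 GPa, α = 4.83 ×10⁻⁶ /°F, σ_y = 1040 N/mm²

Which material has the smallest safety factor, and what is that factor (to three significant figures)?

candidate Q, n = 0.701

Per material, after unit conversion:
  candidate P: E = 211.4, α = 12.4, σ_y = 1062 → σ = 412 MPa, n = 2.58
  candidate Q: E = 208.4, α = 11.3, σ_y = 259.0 → σ = 370 MPa, n = 0.701
  candidate V: E = 113.0, α = 10.9, σ_y = 229.0 → σ = 193 MPa, n = 1.18
  candidate W: E = 105.3, α = 18.5, σ_y = 259.0 → σ = 306 MPa, n = 0.847
  candidate Z: E = 116.0, α = 8.69, σ_y = 1040 → σ = 158 MPa, n = 6.57
The minimum is candidate Q at n = 0.701.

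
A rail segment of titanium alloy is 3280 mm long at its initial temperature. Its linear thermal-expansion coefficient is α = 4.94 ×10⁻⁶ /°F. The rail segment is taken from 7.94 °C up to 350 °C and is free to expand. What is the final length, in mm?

3290.0 mm

Convert α: 4.94×10⁻⁶/°F × (9/5) = 8.89×10⁻⁶/K.
ΔT = 350 − 7.94 = 342.1 K.
ΔL = α·L₀·ΔT = 8.89×10⁻⁶ × 3280 mm × 342.1 K = 9.98 mm.
L = L₀ + ΔL = 3280 + 9.98 = 3290.0 mm.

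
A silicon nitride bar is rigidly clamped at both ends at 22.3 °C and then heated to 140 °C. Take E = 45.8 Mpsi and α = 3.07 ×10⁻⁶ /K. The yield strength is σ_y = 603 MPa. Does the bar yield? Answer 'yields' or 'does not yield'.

does not yield

E = 45.8 Mpsi = 315.8 GPa.
ΔT = 117.7 K. Constrained thermal stress σ = E·α·ΔT = 315.8×10³ MPa × 3.07×10⁻⁶ × 117.7 = 114 MPa (compressive).
Compare to σ_y = 603 MPa: σ < σ_y, so it does not yield.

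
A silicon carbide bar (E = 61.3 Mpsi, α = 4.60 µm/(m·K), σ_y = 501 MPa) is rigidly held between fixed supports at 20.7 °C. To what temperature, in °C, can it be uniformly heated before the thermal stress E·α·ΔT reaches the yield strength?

278 °C

E = 61.3 Mpsi = 422.6 GPa.
E·α·ΔT = 501.0 MPa ⇒ ΔT = 501.0 / (422.6×10³ × 4.60×10⁻⁶) = 257.7 K.
T = 20.7 + 257.7 = 278.4 °C.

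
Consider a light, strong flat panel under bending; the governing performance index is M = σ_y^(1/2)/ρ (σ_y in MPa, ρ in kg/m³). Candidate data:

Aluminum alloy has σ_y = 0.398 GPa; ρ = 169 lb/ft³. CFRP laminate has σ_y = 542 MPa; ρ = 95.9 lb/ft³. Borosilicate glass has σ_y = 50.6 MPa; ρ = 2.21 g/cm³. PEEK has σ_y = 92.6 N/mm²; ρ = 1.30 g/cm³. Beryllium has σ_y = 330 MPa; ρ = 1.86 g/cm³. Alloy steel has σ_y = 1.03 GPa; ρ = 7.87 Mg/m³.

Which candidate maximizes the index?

In SI units:
  aluminum alloy: σ_y = 398.0 MPa, ρ = 2707 kg/m³
  CFRP laminate: σ_y = 542.0 MPa, ρ = 1536 kg/m³
  borosilicate glass: σ_y = 50.60 MPa, ρ = 2210 kg/m³
  PEEK: σ_y = 92.60 MPa, ρ = 1300 kg/m³
  beryllium: σ_y = 330.0 MPa, ρ = 1860 kg/m³
  alloy steel: σ_y = 1030 MPa, ρ = 7870 kg/m³
  CFRP laminate: M = 15.2×10⁻³
  beryllium: M = 9.77×10⁻³
  PEEK: M = 7.40×10⁻³
  aluminum alloy: M = 7.37×10⁻³
  alloy steel: M = 4.08×10⁻³
  borosilicate glass: M = 3.22×10⁻³
CFRP laminate ranks first.

CFRP laminate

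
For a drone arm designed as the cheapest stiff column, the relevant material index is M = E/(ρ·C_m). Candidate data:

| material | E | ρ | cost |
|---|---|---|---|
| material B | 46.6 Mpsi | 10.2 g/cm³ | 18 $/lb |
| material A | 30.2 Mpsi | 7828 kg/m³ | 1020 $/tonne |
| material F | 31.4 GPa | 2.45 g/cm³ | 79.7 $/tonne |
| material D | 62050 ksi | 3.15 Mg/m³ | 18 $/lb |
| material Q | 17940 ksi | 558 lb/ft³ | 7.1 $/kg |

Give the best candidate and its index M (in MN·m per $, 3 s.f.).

Putting every candidate on a common basis:
  material B: E = 321.3 GPa, ρ = 10200 kg/m³, cost = 39.68 $/kg
  material A: E = 208.2 GPa, ρ = 7828 kg/m³, cost = 1.020 $/kg
  material F: E = 31.40 GPa, ρ = 2450 kg/m³, cost = 0.07970 $/kg
  material D: E = 427.8 GPa, ρ = 3150 kg/m³, cost = 39.68 $/kg
  material Q: E = 123.7 GPa, ρ = 8938 kg/m³, cost = 7.100 $/kg
  material F: M = 161 MN·m per $
  material A: M = 26.1 MN·m per $
  material D: M = 3.42 MN·m per $
  material Q: M = 1.95 MN·m per $
  material B: M = 0.794 MN·m per $
Highest index: material F.

material F, M = 161 MN·m per $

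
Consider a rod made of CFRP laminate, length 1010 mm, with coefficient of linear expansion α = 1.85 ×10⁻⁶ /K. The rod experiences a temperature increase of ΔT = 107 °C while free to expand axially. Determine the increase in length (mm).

0.200 mm

ΔL = α·L₀·ΔT = 1.85×10⁻⁶ × 1010 mm × 107.0 K = 0.200 mm.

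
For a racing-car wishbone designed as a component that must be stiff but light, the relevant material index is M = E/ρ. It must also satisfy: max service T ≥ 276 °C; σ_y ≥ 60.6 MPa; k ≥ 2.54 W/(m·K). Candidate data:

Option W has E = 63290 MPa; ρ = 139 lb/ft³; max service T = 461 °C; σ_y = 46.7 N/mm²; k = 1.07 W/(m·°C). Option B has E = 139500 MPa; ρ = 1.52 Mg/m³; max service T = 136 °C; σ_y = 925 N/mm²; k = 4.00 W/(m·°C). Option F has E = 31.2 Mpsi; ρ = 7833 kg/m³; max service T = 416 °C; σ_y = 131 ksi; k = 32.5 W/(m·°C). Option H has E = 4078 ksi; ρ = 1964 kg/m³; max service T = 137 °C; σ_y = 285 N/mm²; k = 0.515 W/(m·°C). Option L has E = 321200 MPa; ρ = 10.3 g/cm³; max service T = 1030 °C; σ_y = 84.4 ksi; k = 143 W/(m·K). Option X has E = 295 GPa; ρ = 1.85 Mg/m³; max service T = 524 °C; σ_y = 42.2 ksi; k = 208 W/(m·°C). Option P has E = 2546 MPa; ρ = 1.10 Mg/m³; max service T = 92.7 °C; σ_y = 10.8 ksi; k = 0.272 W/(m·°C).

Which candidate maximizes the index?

Screen on constraints: max service T ≥ 276 °C; σ_y ≥ 60.6 MPa; k ≥ 2.54 W/(m·K). Survivors: option F, option L, option X.
Normalizing units and computing the index:
  option F: E = 215.1 GPa, ρ = 7833 kg/m³
  option L: E = 321.2 GPa, ρ = 10300 kg/m³
  option X: E = 295.0 GPa, ρ = 1850 kg/m³
  option X: M = 159 MN·m/kg
  option L: M = 31.2 MN·m/kg
  option F: M = 27.5 MN·m/kg
Highest index: option X.

option X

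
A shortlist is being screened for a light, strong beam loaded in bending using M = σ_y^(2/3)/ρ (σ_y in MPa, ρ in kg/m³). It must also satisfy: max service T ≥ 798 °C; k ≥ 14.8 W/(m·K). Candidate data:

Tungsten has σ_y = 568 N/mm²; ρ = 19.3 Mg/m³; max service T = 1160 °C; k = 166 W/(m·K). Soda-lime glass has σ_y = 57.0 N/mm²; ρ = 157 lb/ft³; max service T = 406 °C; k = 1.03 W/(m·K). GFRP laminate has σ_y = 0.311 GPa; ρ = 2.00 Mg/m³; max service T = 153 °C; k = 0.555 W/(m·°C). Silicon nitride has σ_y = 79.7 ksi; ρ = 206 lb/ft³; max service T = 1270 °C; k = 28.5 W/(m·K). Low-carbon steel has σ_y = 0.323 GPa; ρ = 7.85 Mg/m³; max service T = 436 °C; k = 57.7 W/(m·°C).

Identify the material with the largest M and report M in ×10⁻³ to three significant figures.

silicon nitride, M = 20.3×10⁻³

Screen on constraints: max service T ≥ 798 °C; k ≥ 14.8 W/(m·K). Survivors: tungsten, silicon nitride.
Putting every candidate on a common basis:
  tungsten: σ_y = 568.0 MPa, ρ = 19300 kg/m³
  silicon nitride: σ_y = 549.5 MPa, ρ = 3300 kg/m³
  silicon nitride: M = 20.3×10⁻³
  tungsten: M = 3.55×10⁻³
The maximum is for silicon nitride.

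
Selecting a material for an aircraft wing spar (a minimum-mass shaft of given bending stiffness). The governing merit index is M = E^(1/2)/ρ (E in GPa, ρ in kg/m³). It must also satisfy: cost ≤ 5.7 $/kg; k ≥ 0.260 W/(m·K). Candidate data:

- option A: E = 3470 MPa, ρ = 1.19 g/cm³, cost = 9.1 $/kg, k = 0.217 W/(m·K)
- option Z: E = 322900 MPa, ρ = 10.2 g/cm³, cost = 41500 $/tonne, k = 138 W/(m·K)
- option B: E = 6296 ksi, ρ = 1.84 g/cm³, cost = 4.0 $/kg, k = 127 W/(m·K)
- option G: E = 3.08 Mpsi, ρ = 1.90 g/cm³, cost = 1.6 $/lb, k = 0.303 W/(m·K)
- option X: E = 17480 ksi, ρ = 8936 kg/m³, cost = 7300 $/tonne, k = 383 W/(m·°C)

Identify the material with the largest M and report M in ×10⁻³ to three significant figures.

option B, M = 3.58×10⁻³

Screen on constraints: cost ≤ 5.7 $/kg; k ≥ 0.260 W/(m·K). Survivors: option B, option G.
Convert each candidate to consistent units, then evaluate M:
  option B: E = 43.41 GPa, ρ = 1840 kg/m³
  option G: E = 21.24 GPa, ρ = 1900 kg/m³
  option B: M = 3.58×10⁻³
  option G: M = 2.43×10⁻³
Highest index: option B.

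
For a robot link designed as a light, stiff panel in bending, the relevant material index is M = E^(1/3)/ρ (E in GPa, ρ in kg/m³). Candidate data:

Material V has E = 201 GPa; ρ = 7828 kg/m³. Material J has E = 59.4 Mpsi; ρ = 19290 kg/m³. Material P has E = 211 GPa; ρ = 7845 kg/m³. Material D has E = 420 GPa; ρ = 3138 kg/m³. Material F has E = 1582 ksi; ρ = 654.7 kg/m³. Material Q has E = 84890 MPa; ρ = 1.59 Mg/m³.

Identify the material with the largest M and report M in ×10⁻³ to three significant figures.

material F, M = 3.39×10⁻³

Convert each candidate to consistent units, then evaluate M:
  material V: E = 201.0 GPa, ρ = 7828 kg/m³
  material J: E = 409.5 GPa, ρ = 19290 kg/m³
  material P: E = 211.0 GPa, ρ = 7845 kg/m³
  material D: E = 420.0 GPa, ρ = 3138 kg/m³
  material F: E = 10.91 GPa, ρ = 654.7 kg/m³
  material Q: E = 84.89 GPa, ρ = 1590 kg/m³
  material F: M = 3.39×10⁻³
  material Q: M = 2.76×10⁻³
  material D: M = 2.39×10⁻³
  material P: M = 0.759×10⁻³
  material V: M = 0.748×10⁻³
  material J: M = 0.385×10⁻³
The maximum is for material F.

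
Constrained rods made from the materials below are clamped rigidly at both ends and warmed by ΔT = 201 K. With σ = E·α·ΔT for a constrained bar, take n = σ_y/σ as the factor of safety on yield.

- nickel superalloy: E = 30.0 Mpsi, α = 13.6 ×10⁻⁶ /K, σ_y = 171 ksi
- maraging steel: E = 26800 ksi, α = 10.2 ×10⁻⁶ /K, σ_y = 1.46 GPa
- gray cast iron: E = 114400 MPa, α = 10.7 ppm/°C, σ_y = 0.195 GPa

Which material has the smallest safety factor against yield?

In consistent units (E in GPa, α in ×10⁻⁶/K, σ_y in MPa):
  nickel superalloy: E = 206.8, α = 13.6, σ_y = 1179 → σ = 565 MPa, n = 2.09
  maraging steel: E = 184.8, α = 10.2, σ_y = 1460 → σ = 379 MPa, n = 3.85
  gray cast iron: E = 114.4, α = 10.7, σ_y = 195.0 → σ = 246 MPa, n = 0.793
Gray cast iron has the lowest safety factor, n = 0.793.

gray cast iron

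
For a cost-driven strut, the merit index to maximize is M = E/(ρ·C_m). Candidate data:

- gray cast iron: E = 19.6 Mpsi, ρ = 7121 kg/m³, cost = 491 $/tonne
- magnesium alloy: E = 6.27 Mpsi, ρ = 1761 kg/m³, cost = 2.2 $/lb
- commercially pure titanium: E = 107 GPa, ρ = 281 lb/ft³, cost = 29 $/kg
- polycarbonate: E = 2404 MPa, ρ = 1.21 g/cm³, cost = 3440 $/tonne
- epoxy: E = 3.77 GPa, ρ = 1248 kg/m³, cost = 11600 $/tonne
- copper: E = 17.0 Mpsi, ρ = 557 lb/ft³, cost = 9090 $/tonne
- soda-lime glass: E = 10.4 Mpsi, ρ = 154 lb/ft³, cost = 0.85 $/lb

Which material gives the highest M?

Normalizing units and computing the index:
  gray cast iron: E = 135.1 GPa, ρ = 7121 kg/m³, cost = 0.4910 $/kg
  magnesium alloy: E = 43.23 GPa, ρ = 1761 kg/m³, cost = 4.850 $/kg
  commercially pure titanium: E = 107.0 GPa, ρ = 4501 kg/m³, cost = 29.00 $/kg
  polycarbonate: E = 2.404 GPa, ρ = 1210 kg/m³, cost = 3.440 $/kg
  epoxy: E = 3.770 GPa, ρ = 1248 kg/m³, cost = 11.60 $/kg
  copper: E = 117.2 GPa, ρ = 8922 kg/m³, cost = 9.090 $/kg
  soda-lime glass: E = 71.71 GPa, ρ = 2467 kg/m³, cost = 1.874 $/kg
  gray cast iron: M = 38.7 MN·m per $
  soda-lime glass: M = 15.5 MN·m per $
  magnesium alloy: M = 5.06 MN·m per $
  copper: M = 1.45 MN·m per $
  commercially pure titanium: M = 0.820 MN·m per $
  polycarbonate: M = 0.578 MN·m per $
  epoxy: M = 0.260 MN·m per $
Highest index: gray cast iron.

gray cast iron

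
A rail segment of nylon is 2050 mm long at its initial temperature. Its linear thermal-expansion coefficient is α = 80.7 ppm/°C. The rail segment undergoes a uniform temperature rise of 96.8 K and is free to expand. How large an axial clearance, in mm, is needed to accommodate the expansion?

16.0 mm

ΔL = α·L₀·ΔT = 80.7×10⁻⁶ × 2050 mm × 96.80 K = 16.0 mm.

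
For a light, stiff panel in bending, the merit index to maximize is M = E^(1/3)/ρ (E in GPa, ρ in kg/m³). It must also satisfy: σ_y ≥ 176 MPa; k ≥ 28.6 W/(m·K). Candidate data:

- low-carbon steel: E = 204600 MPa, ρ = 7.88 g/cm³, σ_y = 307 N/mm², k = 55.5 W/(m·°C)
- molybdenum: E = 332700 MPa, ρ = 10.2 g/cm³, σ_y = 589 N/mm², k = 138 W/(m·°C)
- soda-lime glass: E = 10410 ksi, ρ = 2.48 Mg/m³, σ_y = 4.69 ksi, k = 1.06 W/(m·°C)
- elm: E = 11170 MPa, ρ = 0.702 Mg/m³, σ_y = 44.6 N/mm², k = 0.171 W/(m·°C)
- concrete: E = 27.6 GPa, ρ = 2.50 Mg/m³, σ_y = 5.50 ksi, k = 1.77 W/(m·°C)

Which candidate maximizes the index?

low-carbon steel

Screen on constraints: σ_y ≥ 176 MPa; k ≥ 28.6 W/(m·K). Survivors: low-carbon steel, molybdenum.
Convert each candidate to consistent units, then evaluate M:
  low-carbon steel: E = 204.6 GPa, ρ = 7880 kg/m³
  molybdenum: E = 332.7 GPa, ρ = 10200 kg/m³
  low-carbon steel: M = 0.748×10⁻³
  molybdenum: M = 0.679×10⁻³
Low-carbon steel ranks first.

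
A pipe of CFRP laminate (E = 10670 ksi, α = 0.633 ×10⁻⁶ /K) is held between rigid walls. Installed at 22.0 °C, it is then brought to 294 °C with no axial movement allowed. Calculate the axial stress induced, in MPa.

E = 10670 ksi = 73.57 GPa.
ΔT = 272.0 K. Constrained thermal stress σ = E·α·ΔT = 73.57×10³ MPa × 0.633×10⁻⁶ × 272.0 = 12.7 MPa (compressive).

12.7 MPa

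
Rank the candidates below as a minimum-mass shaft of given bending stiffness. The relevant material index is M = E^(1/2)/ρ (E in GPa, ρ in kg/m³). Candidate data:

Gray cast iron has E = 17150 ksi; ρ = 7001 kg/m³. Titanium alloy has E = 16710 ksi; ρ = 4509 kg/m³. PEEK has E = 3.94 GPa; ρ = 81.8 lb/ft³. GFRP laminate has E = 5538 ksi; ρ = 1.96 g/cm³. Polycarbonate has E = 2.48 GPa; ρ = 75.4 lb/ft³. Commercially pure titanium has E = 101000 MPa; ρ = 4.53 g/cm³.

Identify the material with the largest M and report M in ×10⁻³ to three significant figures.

GFRP laminate, M = 3.15×10⁻³

After converting to SI:
  gray cast iron: E = 118.2 GPa, ρ = 7001 kg/m³
  titanium alloy: E = 115.2 GPa, ρ = 4509 kg/m³
  PEEK: E = 3.940 GPa, ρ = 1310 kg/m³
  GFRP laminate: E = 38.18 GPa, ρ = 1960 kg/m³
  polycarbonate: E = 2.480 GPa, ρ = 1208 kg/m³
  commercially pure titanium: E = 101.0 GPa, ρ = 4530 kg/m³
  GFRP laminate: M = 3.15×10⁻³
  titanium alloy: M = 2.38×10⁻³
  commercially pure titanium: M = 2.22×10⁻³
  gray cast iron: M = 1.55×10⁻³
  PEEK: M = 1.51×10⁻³
  polycarbonate: M = 1.30×10⁻³
GFRP laminate has the largest M.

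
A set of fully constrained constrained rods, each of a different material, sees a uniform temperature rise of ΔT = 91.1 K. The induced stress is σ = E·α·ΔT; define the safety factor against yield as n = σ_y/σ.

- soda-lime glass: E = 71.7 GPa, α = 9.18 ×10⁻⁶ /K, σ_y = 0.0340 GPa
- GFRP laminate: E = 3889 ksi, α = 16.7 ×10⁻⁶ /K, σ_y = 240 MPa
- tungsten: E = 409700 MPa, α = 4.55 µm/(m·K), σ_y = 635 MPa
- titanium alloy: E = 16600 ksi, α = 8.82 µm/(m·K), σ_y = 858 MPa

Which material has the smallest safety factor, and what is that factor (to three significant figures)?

With everything in SI (GPa, ×10⁻⁶/K, MPa):
  soda-lime glass: E = 71.70, α = 9.18, σ_y = 34.00 → σ = 60.0 MPa, n = 0.567
  GFRP laminate: E = 26.81, α = 16.7, σ_y = 240.0 → σ = 40.8 MPa, n = 5.88
  tungsten: E = 409.7, α = 4.55, σ_y = 635.0 → σ = 170 MPa, n = 3.74
  titanium alloy: E = 114.5, α = 8.82, σ_y = 858.0 → σ = 92.0 MPa, n = 9.33
Soda-lime glass has the lowest safety factor, n = 0.567.

soda-lime glass, n = 0.567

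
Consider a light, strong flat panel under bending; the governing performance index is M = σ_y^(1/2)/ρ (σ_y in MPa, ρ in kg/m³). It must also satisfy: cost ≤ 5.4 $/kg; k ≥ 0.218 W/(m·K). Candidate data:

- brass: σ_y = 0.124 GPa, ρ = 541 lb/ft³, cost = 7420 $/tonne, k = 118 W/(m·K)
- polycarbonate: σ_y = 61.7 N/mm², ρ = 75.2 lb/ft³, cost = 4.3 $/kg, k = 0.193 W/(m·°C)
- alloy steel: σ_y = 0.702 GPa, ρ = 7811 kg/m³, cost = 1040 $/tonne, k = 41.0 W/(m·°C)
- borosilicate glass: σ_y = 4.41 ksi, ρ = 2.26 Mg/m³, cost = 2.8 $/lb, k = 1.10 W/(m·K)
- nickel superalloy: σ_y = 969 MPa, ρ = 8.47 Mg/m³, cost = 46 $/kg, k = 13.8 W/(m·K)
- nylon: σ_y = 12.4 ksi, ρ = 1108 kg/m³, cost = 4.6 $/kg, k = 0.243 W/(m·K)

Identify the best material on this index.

Screen on constraints: cost ≤ 5.4 $/kg; k ≥ 0.218 W/(m·K). Survivors: alloy steel, nylon.
Normalizing units and computing the index:
  alloy steel: σ_y = 702.0 MPa, ρ = 7811 kg/m³
  nylon: σ_y = 85.50 MPa, ρ = 1108 kg/m³
  nylon: M = 8.35×10⁻³
  alloy steel: M = 3.39×10⁻³
Nylon has the largest M.

nylon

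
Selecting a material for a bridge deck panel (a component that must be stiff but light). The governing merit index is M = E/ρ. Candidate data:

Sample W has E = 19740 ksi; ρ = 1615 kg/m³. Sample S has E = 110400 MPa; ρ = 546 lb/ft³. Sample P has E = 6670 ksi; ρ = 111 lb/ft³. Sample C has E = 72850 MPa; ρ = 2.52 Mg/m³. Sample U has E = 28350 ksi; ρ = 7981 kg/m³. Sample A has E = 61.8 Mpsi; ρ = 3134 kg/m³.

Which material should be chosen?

sample A

Convert each candidate to consistent units, then evaluate M:
  sample W: E = 136.1 GPa, ρ = 1615 kg/m³
  sample S: E = 110.4 GPa, ρ = 8746 kg/m³
  sample P: E = 45.99 GPa, ρ = 1778 kg/m³
  sample C: E = 72.85 GPa, ρ = 2520 kg/m³
  sample U: E = 195.5 GPa, ρ = 7981 kg/m³
  sample A: E = 426.1 GPa, ρ = 3134 kg/m³
  sample A: M = 136 MN·m/kg
  sample W: M = 84.3 MN·m/kg
  sample C: M = 28.9 MN·m/kg
  sample P: M = 25.9 MN·m/kg
  sample U: M = 24.5 MN·m/kg
  sample S: M = 12.6 MN·m/kg
Sample A ranks first.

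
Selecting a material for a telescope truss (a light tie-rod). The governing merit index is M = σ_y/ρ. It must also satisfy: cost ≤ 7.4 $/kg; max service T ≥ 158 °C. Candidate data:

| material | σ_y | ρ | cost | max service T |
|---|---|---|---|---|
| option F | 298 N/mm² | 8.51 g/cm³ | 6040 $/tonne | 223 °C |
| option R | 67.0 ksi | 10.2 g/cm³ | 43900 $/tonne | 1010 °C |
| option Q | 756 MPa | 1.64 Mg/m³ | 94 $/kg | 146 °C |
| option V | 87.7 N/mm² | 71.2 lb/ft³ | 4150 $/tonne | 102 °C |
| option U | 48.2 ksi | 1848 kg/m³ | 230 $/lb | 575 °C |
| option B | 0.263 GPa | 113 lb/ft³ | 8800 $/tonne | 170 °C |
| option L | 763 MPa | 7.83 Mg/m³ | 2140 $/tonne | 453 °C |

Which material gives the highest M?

Screen on constraints: cost ≤ 7.4 $/kg; max service T ≥ 158 °C. Survivors: option F, option L.
After converting to SI:
  option F: σ_y = 298.0 MPa, ρ = 8510 kg/m³
  option L: σ_y = 763.0 MPa, ρ = 7830 kg/m³
  option L: M = 97.4 kN·m/kg
  option F: M = 35.0 kN·m/kg
Option L has the largest M.

option L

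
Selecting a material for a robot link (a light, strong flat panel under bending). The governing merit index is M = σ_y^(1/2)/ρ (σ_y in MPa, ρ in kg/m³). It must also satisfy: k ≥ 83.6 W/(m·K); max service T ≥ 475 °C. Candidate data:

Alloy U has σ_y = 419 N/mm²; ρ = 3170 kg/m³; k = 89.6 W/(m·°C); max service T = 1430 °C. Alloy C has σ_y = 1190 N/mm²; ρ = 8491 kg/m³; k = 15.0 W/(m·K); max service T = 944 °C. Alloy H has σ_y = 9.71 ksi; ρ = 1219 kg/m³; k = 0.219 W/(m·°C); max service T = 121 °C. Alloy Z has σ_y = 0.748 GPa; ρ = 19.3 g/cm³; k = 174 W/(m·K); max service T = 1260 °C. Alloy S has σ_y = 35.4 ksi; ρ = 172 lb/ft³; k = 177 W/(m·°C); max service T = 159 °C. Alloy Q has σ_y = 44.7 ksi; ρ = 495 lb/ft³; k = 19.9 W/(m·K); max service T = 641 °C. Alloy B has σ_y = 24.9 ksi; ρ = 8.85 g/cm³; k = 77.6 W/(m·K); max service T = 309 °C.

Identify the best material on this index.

Screen on constraints: k ≥ 83.6 W/(m·K); max service T ≥ 475 °C. Survivors: alloy U, alloy Z.
Convert each candidate to consistent units, then evaluate M:
  alloy U: σ_y = 419.0 MPa, ρ = 3170 kg/m³
  alloy Z: σ_y = 748.0 MPa, ρ = 19300 kg/m³
  alloy U: M = 6.46×10⁻³
  alloy Z: M = 1.42×10⁻³
The maximum is for alloy U.

alloy U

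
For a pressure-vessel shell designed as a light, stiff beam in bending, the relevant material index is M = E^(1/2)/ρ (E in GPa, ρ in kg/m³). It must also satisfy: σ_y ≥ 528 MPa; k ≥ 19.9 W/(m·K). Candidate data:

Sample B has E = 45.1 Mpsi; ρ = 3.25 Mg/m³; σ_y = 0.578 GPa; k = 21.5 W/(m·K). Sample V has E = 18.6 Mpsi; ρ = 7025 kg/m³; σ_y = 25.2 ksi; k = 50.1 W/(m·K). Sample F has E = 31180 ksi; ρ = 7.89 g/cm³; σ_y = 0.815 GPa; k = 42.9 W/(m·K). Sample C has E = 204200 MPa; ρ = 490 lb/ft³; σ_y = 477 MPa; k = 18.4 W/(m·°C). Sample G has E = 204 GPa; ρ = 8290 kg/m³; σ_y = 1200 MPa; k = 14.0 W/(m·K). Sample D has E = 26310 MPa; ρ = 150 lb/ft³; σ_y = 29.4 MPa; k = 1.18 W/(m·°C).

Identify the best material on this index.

sample B

Screen on constraints: σ_y ≥ 528 MPa; k ≥ 19.9 W/(m·K). Survivors: sample B, sample F.
Normalizing units and computing the index:
  sample B: E = 311.0 GPa, ρ = 3250 kg/m³
  sample F: E = 215.0 GPa, ρ = 7890 kg/m³
  sample B: M = 5.43×10⁻³
  sample F: M = 1.86×10⁻³
Highest index: sample B.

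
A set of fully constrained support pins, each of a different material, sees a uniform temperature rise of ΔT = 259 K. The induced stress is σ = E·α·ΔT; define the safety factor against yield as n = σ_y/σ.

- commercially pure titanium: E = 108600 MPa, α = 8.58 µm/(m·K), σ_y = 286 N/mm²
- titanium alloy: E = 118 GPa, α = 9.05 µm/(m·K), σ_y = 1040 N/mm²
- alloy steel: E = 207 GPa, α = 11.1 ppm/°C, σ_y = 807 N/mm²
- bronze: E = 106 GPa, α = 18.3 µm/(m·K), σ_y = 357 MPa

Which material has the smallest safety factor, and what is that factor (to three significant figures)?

bronze, n = 0.711

In consistent units (E in GPa, α in ×10⁻⁶/K, σ_y in MPa):
  commercially pure titanium: E = 108.6, α = 8.58, σ_y = 286.0 → σ = 241 MPa, n = 1.19
  titanium alloy: E = 118.0, α = 9.05, σ_y = 1040 → σ = 277 MPa, n = 3.76
  alloy steel: E = 207.0, α = 11.1, σ_y = 807.0 → σ = 595 MPa, n = 1.36
  bronze: E = 106.0, α = 18.3, σ_y = 357.0 → σ = 502 MPa, n = 0.711
The minimum is bronze at n = 0.711.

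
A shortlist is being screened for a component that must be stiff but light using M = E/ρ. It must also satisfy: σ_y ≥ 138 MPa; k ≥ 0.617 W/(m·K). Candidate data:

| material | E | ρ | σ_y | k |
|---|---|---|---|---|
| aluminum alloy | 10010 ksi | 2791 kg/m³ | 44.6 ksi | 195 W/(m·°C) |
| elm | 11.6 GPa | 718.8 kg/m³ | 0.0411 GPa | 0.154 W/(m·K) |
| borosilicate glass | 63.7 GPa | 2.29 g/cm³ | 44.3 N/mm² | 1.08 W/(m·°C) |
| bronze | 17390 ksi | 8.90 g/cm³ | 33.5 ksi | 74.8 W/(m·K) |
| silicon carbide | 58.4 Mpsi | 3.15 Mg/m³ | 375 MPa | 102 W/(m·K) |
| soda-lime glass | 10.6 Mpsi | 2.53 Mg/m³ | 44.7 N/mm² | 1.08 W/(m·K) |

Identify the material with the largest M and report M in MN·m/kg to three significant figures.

Screen on constraints: σ_y ≥ 138 MPa; k ≥ 0.617 W/(m·K). Survivors: aluminum alloy, bronze, silicon carbide.
Convert each candidate to consistent units, then evaluate M:
  aluminum alloy: E = 69.02 GPa, ρ = 2791 kg/m³
  bronze: E = 119.9 GPa, ρ = 8900 kg/m³
  silicon carbide: E = 402.7 GPa, ρ = 3150 kg/m³
  silicon carbide: M = 128 MN·m/kg
  aluminum alloy: M = 24.7 MN·m/kg
  bronze: M = 13.5 MN·m/kg
Highest index: silicon carbide.

silicon carbide, M = 128 MN·m/kg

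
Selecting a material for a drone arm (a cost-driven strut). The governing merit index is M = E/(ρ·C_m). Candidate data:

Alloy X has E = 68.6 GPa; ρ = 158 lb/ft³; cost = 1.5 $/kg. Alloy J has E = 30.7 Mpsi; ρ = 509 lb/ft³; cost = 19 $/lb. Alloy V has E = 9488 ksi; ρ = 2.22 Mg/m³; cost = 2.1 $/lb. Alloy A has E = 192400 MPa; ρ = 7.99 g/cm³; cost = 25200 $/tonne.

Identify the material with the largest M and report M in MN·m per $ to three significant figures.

Putting every candidate on a common basis:
  alloy X: E = 68.60 GPa, ρ = 2531 kg/m³, cost = 1.500 $/kg
  alloy J: E = 211.7 GPa, ρ = 8153 kg/m³, cost = 41.89 $/kg
  alloy V: E = 65.42 GPa, ρ = 2220 kg/m³, cost = 4.630 $/kg
  alloy A: E = 192.4 GPa, ρ = 7990 kg/m³, cost = 25.20 $/kg
  alloy X: M = 18.1 MN·m per $
  alloy V: M = 6.36 MN·m per $
  alloy A: M = 0.956 MN·m per $
  alloy J: M = 0.620 MN·m per $
Alloy X has the largest M.

alloy X, M = 18.1 MN·m per $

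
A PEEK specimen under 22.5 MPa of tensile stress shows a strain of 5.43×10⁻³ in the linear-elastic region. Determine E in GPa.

E = σ/ε = 22.5 MPa / 5.43×10⁻³ = 4144 MPa = 4.14 GPa.

4.14 GPa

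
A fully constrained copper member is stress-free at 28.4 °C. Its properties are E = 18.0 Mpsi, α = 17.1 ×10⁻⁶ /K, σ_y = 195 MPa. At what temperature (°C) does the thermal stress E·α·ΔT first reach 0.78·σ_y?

100 °C

E = 18.0 Mpsi = 124.1 GPa.
E·α·ΔT = 152.1 MPa ⇒ ΔT = 152.1 / (124.1×10³ × 17.1×10⁻⁶) = 71.67 K.
T = 28.4 + 71.67 = 100.1 °C.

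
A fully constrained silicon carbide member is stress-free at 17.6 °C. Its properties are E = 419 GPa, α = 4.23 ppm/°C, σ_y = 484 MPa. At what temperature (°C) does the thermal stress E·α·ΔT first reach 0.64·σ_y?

E·α·ΔT = 309.8 MPa ⇒ ΔT = 309.8 / (419.0×10³ × 4.23×10⁻⁶) = 174.8 K.
T = 17.6 + 174.8 = 192.4 °C.

192 °C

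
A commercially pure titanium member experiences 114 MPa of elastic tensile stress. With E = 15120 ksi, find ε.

E = 15120 ksi = 104.2 GPa = 104200 MPa.
ε = σ/E = 114 / 104200 = 1.09×10⁻³.

1.09×10⁻³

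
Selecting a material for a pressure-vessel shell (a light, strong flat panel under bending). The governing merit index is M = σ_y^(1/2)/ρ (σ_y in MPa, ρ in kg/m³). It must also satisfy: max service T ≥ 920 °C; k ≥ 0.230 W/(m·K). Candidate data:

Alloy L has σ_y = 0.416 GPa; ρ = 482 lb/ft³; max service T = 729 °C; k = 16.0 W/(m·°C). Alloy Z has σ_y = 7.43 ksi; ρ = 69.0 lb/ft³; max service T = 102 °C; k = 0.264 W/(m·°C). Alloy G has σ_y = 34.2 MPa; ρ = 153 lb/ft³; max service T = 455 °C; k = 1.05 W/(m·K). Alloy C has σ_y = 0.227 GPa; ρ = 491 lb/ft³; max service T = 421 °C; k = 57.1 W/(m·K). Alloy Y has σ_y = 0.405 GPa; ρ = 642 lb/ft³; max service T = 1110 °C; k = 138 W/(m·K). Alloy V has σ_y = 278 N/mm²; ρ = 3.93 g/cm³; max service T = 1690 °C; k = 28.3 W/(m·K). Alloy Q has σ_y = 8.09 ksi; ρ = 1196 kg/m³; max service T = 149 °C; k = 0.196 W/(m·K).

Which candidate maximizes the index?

alloy V

Screen on constraints: max service T ≥ 920 °C; k ≥ 0.230 W/(m·K). Survivors: alloy Y, alloy V.
In SI units:
  alloy Y: σ_y = 405.0 MPa, ρ = 10280 kg/m³
  alloy V: σ_y = 278.0 MPa, ρ = 3930 kg/m³
  alloy V: M = 4.24×10⁻³
  alloy Y: M = 1.96×10⁻³
Highest index: alloy V.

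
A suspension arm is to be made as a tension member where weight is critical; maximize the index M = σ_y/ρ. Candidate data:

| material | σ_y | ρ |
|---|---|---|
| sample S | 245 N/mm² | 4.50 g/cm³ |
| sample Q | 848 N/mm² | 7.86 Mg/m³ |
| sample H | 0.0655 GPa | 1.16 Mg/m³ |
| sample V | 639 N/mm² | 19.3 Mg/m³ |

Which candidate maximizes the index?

In SI units:
  sample S: σ_y = 245.0 MPa, ρ = 4500 kg/m³
  sample Q: σ_y = 848.0 MPa, ρ = 7860 kg/m³
  sample H: σ_y = 65.50 MPa, ρ = 1160 kg/m³
  sample V: σ_y = 639.0 MPa, ρ = 19300 kg/m³
  sample Q: M = 108 kN·m/kg
  sample H: M = 56.5 kN·m/kg
  sample S: M = 54.4 kN·m/kg
  sample V: M = 33.1 kN·m/kg
The maximum is for sample Q.

sample Q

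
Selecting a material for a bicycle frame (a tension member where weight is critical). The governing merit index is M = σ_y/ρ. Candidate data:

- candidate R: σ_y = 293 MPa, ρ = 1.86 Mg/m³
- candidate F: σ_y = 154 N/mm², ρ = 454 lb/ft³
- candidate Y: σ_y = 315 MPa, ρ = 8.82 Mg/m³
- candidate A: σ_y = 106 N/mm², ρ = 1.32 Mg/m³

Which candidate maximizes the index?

candidate R

Normalizing units and computing the index:
  candidate R: σ_y = 293.0 MPa, ρ = 1860 kg/m³
  candidate F: σ_y = 154.0 MPa, ρ = 7272 kg/m³
  candidate Y: σ_y = 315.0 MPa, ρ = 8820 kg/m³
  candidate A: σ_y = 106.0 MPa, ρ = 1320 kg/m³
  candidate R: M = 158 kN·m/kg
  candidate A: M = 80.3 kN·m/kg
  candidate Y: M = 35.7 kN·m/kg
  candidate F: M = 21.2 kN·m/kg
Highest index: candidate R.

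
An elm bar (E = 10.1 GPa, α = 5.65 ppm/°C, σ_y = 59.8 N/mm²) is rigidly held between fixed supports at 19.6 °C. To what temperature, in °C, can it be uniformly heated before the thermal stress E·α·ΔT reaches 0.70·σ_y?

753 °C

σ_y = 59.8 N/mm² = 59.80 MPa.
E·α·ΔT = 41.86 MPa ⇒ ΔT = 41.86 / (10.10×10³ × 5.65×10⁻⁶) = 733.5 K.
T = 19.6 + 733.5 = 753.1 °C.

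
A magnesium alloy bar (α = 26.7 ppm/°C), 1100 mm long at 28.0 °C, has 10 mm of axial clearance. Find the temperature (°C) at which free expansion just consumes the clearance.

α·L₀·ΔT = 10.0 mm ⇒ ΔT = 10.0 / (26.7×10⁻⁶ × 1100.0) = 340.5 K.
T = 28.0 + 340.5 = 368.5 °C.

368 °C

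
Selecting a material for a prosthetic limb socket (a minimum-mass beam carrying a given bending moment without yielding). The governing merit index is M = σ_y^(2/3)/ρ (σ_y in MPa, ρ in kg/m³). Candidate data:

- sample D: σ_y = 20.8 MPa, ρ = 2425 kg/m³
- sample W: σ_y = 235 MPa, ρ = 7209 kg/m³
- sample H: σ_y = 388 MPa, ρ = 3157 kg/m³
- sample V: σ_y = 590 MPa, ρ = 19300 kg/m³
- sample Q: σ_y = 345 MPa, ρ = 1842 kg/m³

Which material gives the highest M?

sample Q

Computing M directly (units already consistent):
  sample Q: M = 26.7×10⁻³
  sample H: M = 16.9×10⁻³
  sample W: M = 5.28×10⁻³
  sample V: M = 3.64×10⁻³
  sample D: M = 3.12×10⁻³
The maximum is for sample Q.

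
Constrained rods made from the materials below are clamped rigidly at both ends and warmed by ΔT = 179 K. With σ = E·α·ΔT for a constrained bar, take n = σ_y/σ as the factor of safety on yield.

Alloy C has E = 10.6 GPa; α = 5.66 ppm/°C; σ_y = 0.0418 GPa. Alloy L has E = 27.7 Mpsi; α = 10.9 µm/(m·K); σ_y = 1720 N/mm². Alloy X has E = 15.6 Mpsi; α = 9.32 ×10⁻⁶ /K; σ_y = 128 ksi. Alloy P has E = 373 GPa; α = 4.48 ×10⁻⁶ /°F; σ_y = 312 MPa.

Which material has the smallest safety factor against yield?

With everything in SI (GPa, ×10⁻⁶/K, MPa):
  alloy C: E = 10.60, α = 5.66, σ_y = 41.80 → σ = 10.7 MPa, n = 3.89
  alloy L: E = 191.0, α = 10.9, σ_y = 1720 → σ = 373 MPa, n = 4.62
  alloy X: E = 107.6, α = 9.32, σ_y = 882.5 → σ = 179 MPa, n = 4.92
  alloy P: E = 373.0, α = 8.06, σ_y = 312.0 → σ = 538 MPa, n = 0.579
Alloy P has the lowest safety factor, n = 0.579.

alloy P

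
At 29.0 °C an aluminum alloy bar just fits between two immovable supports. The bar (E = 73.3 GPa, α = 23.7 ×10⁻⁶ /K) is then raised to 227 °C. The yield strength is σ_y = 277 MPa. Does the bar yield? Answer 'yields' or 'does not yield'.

ΔT = 198.0 K. Constrained thermal stress σ = E·α·ΔT = 73.30×10³ MPa × 23.7×10⁻⁶ × 198.0 = 344 MPa (compressive).
Compare to σ_y = 277 MPa: σ ≥ σ_y, so it yields.

yields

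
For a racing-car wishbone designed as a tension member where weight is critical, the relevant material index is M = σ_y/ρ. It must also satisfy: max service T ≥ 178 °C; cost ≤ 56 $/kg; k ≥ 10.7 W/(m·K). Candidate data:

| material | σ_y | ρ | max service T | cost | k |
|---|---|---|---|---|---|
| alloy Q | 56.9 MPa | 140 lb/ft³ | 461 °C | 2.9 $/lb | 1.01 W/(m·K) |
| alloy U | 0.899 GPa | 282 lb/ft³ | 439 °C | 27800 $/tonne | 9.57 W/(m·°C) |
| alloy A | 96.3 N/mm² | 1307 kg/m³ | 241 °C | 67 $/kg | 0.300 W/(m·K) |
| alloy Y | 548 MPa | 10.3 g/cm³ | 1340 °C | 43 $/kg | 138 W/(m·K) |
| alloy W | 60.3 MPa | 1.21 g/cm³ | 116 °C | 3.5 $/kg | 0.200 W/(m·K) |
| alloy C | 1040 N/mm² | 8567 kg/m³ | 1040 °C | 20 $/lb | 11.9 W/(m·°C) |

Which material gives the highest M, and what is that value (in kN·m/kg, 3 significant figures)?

Screen on constraints: max service T ≥ 178 °C; cost ≤ 56 $/kg; k ≥ 10.7 W/(m·K). Survivors: alloy Y, alloy C.
Putting every candidate on a common basis:
  alloy Y: σ_y = 548.0 MPa, ρ = 10300 kg/m³
  alloy C: σ_y = 1040 MPa, ρ = 8567 kg/m³
  alloy C: M = 121 kN·m/kg
  alloy Y: M = 53.2 kN·m/kg
Highest index: alloy C.

alloy C, M = 121 kN·m/kg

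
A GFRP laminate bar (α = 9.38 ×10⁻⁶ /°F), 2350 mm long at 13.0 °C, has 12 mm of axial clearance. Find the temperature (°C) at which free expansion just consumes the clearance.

315 °C

α = 9.38×10⁻⁶/°F × 9/5 = 16.9×10⁻⁶/K.
α·L₀·ΔT = 12.0 mm ⇒ ΔT = 12.0 / (16.9×10⁻⁶ × 2350.0) = 302.4 K.
T = 13.0 + 302.4 = 315.4 °C.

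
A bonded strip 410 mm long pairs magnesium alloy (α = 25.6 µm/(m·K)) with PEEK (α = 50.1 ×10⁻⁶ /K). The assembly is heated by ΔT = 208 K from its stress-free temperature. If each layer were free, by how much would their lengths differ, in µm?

Δα = |25.6 − 50.1|×10⁻⁶/K = 24.5×10⁻⁶/K.
ΔL_mismatch = Δα·L·ΔT = 24.5×10⁻⁶ × 410.0 mm × 208.0 K = 2090 µm.

2090 µm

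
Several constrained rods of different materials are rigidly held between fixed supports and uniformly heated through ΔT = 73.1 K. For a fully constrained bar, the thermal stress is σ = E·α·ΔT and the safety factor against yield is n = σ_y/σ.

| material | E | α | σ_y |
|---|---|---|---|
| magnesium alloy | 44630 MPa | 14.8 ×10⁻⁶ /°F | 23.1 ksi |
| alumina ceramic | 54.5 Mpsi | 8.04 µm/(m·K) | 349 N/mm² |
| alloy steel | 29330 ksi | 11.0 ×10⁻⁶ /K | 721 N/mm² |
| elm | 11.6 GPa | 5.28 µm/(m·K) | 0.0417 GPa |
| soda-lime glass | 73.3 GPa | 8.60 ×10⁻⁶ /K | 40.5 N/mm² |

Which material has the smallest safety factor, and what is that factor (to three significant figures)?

With everything in SI (GPa, ×10⁻⁶/K, MPa):
  magnesium alloy: E = 44.63, α = 26.6, σ_y = 159.3 → σ = 86.9 MPa, n = 1.83
  alumina ceramic: E = 375.8, α = 8.04, σ_y = 349.0 → σ = 221 MPa, n = 1.58
  alloy steel: E = 202.2, α = 11.0, σ_y = 721.0 → σ = 163 MPa, n = 4.43
  elm: E = 11.60, α = 5.28, σ_y = 41.70 → σ = 4.48 MPa, n = 9.31
  soda-lime glass: E = 73.30, α = 8.60, σ_y = 40.50 → σ = 46.1 MPa, n = 0.879
Smallest n: soda-lime glass with n = 0.879.

soda-lime glass, n = 0.879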